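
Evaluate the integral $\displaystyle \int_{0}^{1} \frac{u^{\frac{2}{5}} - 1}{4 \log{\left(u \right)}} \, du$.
$- \frac{\log{\left(5 \right)}}{4} + \frac{\log{\left(7 \right)}}{4}$

Replace the exponent $\frac{2}{5}$ by a parameter $a$: let $I(a) = \int_{0}^{1} \frac{u^{a} - 1}{4 \log{\left(u \right)}} \, du$.

Since $\dfrac{\partial}{\partial a}\,u^{a} = u^{a} \ln u$, the $\ln u$ in the denominator cancels and
$$\frac{dI}{da} = \int_{0}^{1} \frac{1}{4} u^{a} \, du = \frac{1}{4} \left[\frac{u^{a+1}}{a+1}\right]_0^1 = \frac{1}{4 \left(a + 1\right)}.$$

Integrating with respect to $a$ gives $I(a) = \frac{\log{\left(a + 1 \right)}}{4} + C$.

At $a = 0$ the integrand is identically $0$, so $I(0) = 0$. The closed form gives $0$, hence $C = 0$.

Setting $a = \frac{2}{5}$:
$$I = - \frac{\log{\left(5 \right)}}{4} + \frac{\log{\left(7 \right)}}{4}.$$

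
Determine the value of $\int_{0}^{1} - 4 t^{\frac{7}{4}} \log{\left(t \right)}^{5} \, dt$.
$\frac{1966080}{1771561}$

Start from the elementary integral
$$J(a) = \int_{0}^{1} - 4 t^{a} \, dt = - \frac{4}{a + 1}.$$

Differentiating under the integral sign brings down a factor of $\ln t$:
$$\frac{dJ}{da} = \int_{0}^{1} - 4 t^{a} \log{\left(t \right)} \, dt = \frac{4}{\left(a + 1\right)^{2}}.$$

Repeating $5$ times in total — each differentiation brings down another $\ln t$ — gives
$$\frac{d^{5}J}{da^{5}} = \int_{0}^{1} - 4 t^{a} \log{\left(t \right)}^{5} \, dt = \frac{480}{\left(a + 1\right)^{6}},$$
and the integrand here is exactly the target integrand, so $I = \frac{480}{\left(a + 1\right)^{6}}$.

Setting $a = \frac{7}{4}$:
$$I = \frac{1966080}{1771561}.$$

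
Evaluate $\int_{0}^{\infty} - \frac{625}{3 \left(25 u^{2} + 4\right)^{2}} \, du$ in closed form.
$- \frac{125 \pi}{96}$

Recall the elementary integral
$$J(a) = \int_{0}^{\infty} - \frac{1}{3 \left(a^{2} + u^{2}\right)} \, du = - \frac{\pi}{6 a}.$$

Differentiating under the integral sign with respect to $a$,
$$\frac{dJ}{da} = \int_{0}^{\infty} \frac{2 a}{3 \left(a^{2} + u^{2}\right)^{2}} \, du = \frac{\pi}{6 a^{2}},$$
so $\int_{0}^{\infty} - \frac{1}{3 \left(a^{2} + u^{2}\right)^{2}} \, du = - \frac{\pi}{12 a^{3}}$.

Setting $a = \frac{2}{5}$:
$$I = - \frac{125 \pi}{96}.$$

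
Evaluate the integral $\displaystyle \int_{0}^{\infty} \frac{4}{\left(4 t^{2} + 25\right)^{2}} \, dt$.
$\frac{\pi}{250}$

Begin with the known result
$$J(a) = \int_{0}^{\infty} \frac{1}{4 \left(a^{2} + t^{2}\right)} \, dt = \frac{\pi}{8 a}.$$

Differentiating under the integral sign with respect to $a$,
$$\frac{dJ}{da} = \int_{0}^{\infty} - \frac{a}{2 \left(a^{2} + t^{2}\right)^{2}} \, dt = - \frac{\pi}{8 a^{2}},$$
so $\int_{0}^{\infty} \frac{1}{4 \left(a^{2} + t^{2}\right)^{2}} \, dt = \frac{\pi}{16 a^{3}}$.

Setting $a = \frac{5}{2}$:
$$I = \frac{\pi}{250}.$$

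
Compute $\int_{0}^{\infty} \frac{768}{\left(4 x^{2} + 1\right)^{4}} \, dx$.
$60 \pi$

Begin with the known result
$$J(a) = \int_{0}^{\infty} \frac{3}{a^{2} + x^{2}} \, dx = \frac{3 \pi}{2 a}.$$

Differentiating under the integral sign with respect to $a$,
$$\frac{dJ}{da} = \int_{0}^{\infty} - \frac{6 a}{\left(a^{2} + x^{2}\right)^{2}} \, dx = - \frac{3 \pi}{2 a^{2}},$$
so $\int_{0}^{\infty} \frac{3}{\left(a^{2} + x^{2}\right)^{2}} \, dx = \frac{3 \pi}{4 a^{3}}$.

Repeating — each differentiation of $1/(x^2+a^2)^j$ produces $-2ja/(x^2+a^2)^{j+1}$ — and dividing through by $-2ja$ at each step yields, after $3$ differentiations in total,
$$\int_{0}^{\infty} \frac{3}{\left(a^{2} + x^{2}\right)^{4}} \, dx = \frac{15 \pi}{32 a^{7}}.$$

Setting $a = \frac{1}{2}$:
$$I = 60 \pi.$$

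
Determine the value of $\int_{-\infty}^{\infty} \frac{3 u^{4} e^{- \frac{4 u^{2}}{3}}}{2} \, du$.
$\frac{81 \sqrt{3} \sqrt{\pi}}{256}$

Start from the elementary integral
$$J(a) = \int_{-\infty}^{\infty} \frac{3 e^{- a u^{2}}}{2} \, du = \frac{3 \sqrt{\pi}}{2 \sqrt{a}}.$$

Differentiating under the integral sign brings down a factor of $(-u^2)$:
$$\frac{dJ}{da} = \int_{-\infty}^{\infty} - \frac{3 u^{2} e^{- a u^{2}}}{2} \, du = - \frac{3 \sqrt{\pi}}{4 a^{\frac{3}{2}}}.$$

Repeating twice in total — each differentiation brings down another $(-u^2)$ — gives
$$\frac{d^{2}J}{da^{2}} = \int_{-\infty}^{\infty} \frac{3 u^{4} e^{- a u^{2}}}{2} \, du = \frac{9 \sqrt{\pi}}{8 a^{\frac{5}{2}}},$$
and the integrand here is exactly the target integrand, so $I = \frac{9 \sqrt{\pi}}{8 a^{\frac{5}{2}}}$.

Setting $a = \frac{4}{3}$:
$$I = \frac{81 \sqrt{3} \sqrt{\pi}}{256}.$$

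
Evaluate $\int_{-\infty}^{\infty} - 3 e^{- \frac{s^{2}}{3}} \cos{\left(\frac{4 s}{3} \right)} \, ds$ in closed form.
$- \frac{3 \sqrt{3} \sqrt{\pi}}{e^{\frac{4}{3}}}$

Let $b$ denote the cosine frequency and define $I(b) = \int_{-\infty}^{\infty} - 3 e^{- \frac{s^{2}}{3}} \cos{\left(b s \right)} \, ds$.

Differentiating under the integral sign,
$$I'(b) = \int_{-\infty}^{\infty} 3 s e^{- \frac{s^{2}}{3}} \sin{\left(b s \right)} \, ds.$$

Integrate $\int_{-\infty}^{\infty} s \sin(b s)\, e^{- \frac{s^{2}}{3}}\, ds$ by parts with $u = \sin(b s)$ and $dv = s\, e^{- \frac{s^{2}}{3}}\, ds$, giving $v = - \frac{3 e^{- \frac{s^{2}}{3}}}{2}$. The boundary term vanishes and
$$\int_{-\infty}^{\infty} s \sin(b s)\, e^{- \frac{s^{2}}{3}}\, ds = \frac{3 b}{2} \int_{-\infty}^{\infty} \cos(b s)\, e^{- \frac{s^{2}}{3}}\, ds,$$
so $I'(b) = - \frac{3 b}{2}\, I(b)$.

This is a separable first-order ODE; solving with the initial condition $I(0) = \int_{-\infty}^{\infty} - 3 e^{- \frac{s^{2}}{3}}\,ds = - 3 \sqrt{3} \sqrt{\pi}$ gives
$$I(b) = - 3 \sqrt{3} \sqrt{\pi} e^{- \frac{3 b^{2}}{4}}.$$

Setting $b = \frac{4}{3}$:
$$I = - \frac{3 \sqrt{3} \sqrt{\pi}}{e^{\frac{4}{3}}}.$$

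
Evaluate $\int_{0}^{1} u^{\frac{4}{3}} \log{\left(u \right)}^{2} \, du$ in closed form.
$\frac{54}{343}$

Start from the elementary integral
$$J(a) = \int_{0}^{1} u^{a} \, du = \frac{1}{a + 1}.$$

Differentiating under the integral sign brings down a factor of $\ln u$:
$$\frac{dJ}{da} = \int_{0}^{1} u^{a} \log{\left(u \right)} \, du = - \frac{1}{\left(a + 1\right)^{2}}.$$

Repeating twice in total — each differentiation brings down another $\ln u$ — gives
$$\frac{d^{2}J}{da^{2}} = \int_{0}^{1} u^{a} \log{\left(u \right)}^{2} \, du = \frac{2}{\left(a + 1\right)^{3}},$$
and the integrand here is exactly the target integrand, so $I = \frac{2}{\left(a + 1\right)^{3}}$.

Setting $a = \frac{4}{3}$:
$$I = \frac{54}{343}.$$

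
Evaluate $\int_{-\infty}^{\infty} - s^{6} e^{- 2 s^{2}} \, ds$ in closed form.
$- \frac{15 \sqrt{2} \sqrt{\pi}}{128}$

Begin with the known integral
$$J(a) = \int_{-\infty}^{\infty} - e^{- a s^{2}} \, ds = - \frac{\sqrt{\pi}}{\sqrt{a}}.$$

Differentiating under the integral sign brings down a factor of $(-s^2)$:
$$\frac{dJ}{da} = \int_{-\infty}^{\infty} s^{2} e^{- a s^{2}} \, ds = \frac{\sqrt{\pi}}{2 a^{\frac{3}{2}}}.$$

Repeating $3$ times in total — each differentiation brings down another $(-s^2)$ — gives
$$\frac{d^{3}J}{da^{3}} = \int_{-\infty}^{\infty} s^{6} e^{- a s^{2}} \, ds = \frac{15 \sqrt{\pi}}{8 a^{\frac{7}{2}}},$$
and the integrand here is $(-1)^{3}$ times the target integrand, so $I = (-1)^{3}\,\frac{d^{3}J}{da^{3}} = - \frac{15 \sqrt{\pi}}{8 a^{\frac{7}{2}}}$.

Setting $a = 2$:
$$I = - \frac{15 \sqrt{2} \sqrt{\pi}}{128}.$$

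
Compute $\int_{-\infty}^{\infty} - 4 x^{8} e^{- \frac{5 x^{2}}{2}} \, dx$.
$- \frac{84 \sqrt{10} \sqrt{\pi}}{625}$

Consider the simpler parametrised integral
$$J(a) = \int_{-\infty}^{\infty} - 4 e^{- a x^{2}} \, dx = - \frac{4 \sqrt{\pi}}{\sqrt{a}}.$$

Differentiating under the integral sign brings down a factor of $(-x^2)$:
$$\frac{dJ}{da} = \int_{-\infty}^{\infty} 4 x^{2} e^{- a x^{2}} \, dx = \frac{2 \sqrt{\pi}}{a^{\frac{3}{2}}}.$$

Repeating $4$ times in total — each differentiation brings down another $(-x^2)$ — gives
$$\frac{d^{4}J}{da^{4}} = \int_{-\infty}^{\infty} - 4 x^{8} e^{- a x^{2}} \, dx = - \frac{105 \sqrt{\pi}}{4 a^{\frac{9}{2}}},$$
and the integrand here is exactly the target integrand, so $I = - \frac{105 \sqrt{\pi}}{4 a^{\frac{9}{2}}}$.

Setting $a = \frac{5}{2}$:
$$I = - \frac{84 \sqrt{10} \sqrt{\pi}}{625}.$$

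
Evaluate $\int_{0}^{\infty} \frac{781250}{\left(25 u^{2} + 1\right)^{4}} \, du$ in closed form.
$\frac{390625 \pi}{16}$

Begin with the known result
$$J(a) = \int_{0}^{\infty} \frac{2}{a^{2} + u^{2}} \, du = \frac{\pi}{a}.$$

Differentiating under the integral sign with respect to $a$,
$$\frac{dJ}{da} = \int_{0}^{\infty} - \frac{4 a}{\left(a^{2} + u^{2}\right)^{2}} \, du = - \frac{\pi}{a^{2}},$$
so $\int_{0}^{\infty} \frac{2}{\left(a^{2} + u^{2}\right)^{2}} \, du = \frac{\pi}{2 a^{3}}$.

Repeating — each differentiation of $1/(u^2+a^2)^j$ produces $-2ja/(u^2+a^2)^{j+1}$ — and dividing through by $-2ja$ at each step yields, after $3$ differentiations in total,
$$\int_{0}^{\infty} \frac{2}{\left(a^{2} + u^{2}\right)^{4}} \, du = \frac{5 \pi}{16 a^{7}}.$$

Setting $a = \frac{1}{5}$:
$$I = \frac{390625 \pi}{16}.$$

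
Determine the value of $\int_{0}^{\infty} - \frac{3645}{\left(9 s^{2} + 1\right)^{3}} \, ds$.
$- \frac{3645 \pi}{16}$

Recall the elementary integral
$$J(a) = \int_{0}^{\infty} - \frac{5}{a^{2} + s^{2}} \, ds = - \frac{5 \pi}{2 a}.$$

Differentiating under the integral sign with respect to $a$,
$$\frac{dJ}{da} = \int_{0}^{\infty} \frac{10 a}{\left(a^{2} + s^{2}\right)^{2}} \, ds = \frac{5 \pi}{2 a^{2}},$$
so $\int_{0}^{\infty} - \frac{5}{\left(a^{2} + s^{2}\right)^{2}} \, ds = - \frac{5 \pi}{4 a^{3}}$.

Repeating — each differentiation of $1/(s^2+a^2)^j$ produces $-2ja/(s^2+a^2)^{j+1}$ — and dividing through by $-2ja$ at each step yields, after $2$ differentiations in total,
$$\int_{0}^{\infty} - \frac{5}{\left(a^{2} + s^{2}\right)^{3}} \, ds = - \frac{15 \pi}{16 a^{5}}.$$

Setting $a = \frac{1}{3}$:
$$I = - \frac{3645 \pi}{16}.$$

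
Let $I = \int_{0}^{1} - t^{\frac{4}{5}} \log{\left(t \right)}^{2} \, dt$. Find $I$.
$- \frac{250}{729}$

Start from the elementary integral
$$J(a) = \int_{0}^{1} - t^{a} \, dt = - \frac{1}{a + 1}.$$

Differentiating under the integral sign brings down a factor of $\ln t$:
$$\frac{dJ}{da} = \int_{0}^{1} - t^{a} \log{\left(t \right)} \, dt = \frac{1}{\left(a + 1\right)^{2}}.$$

Repeating twice in total — each differentiation brings down another $\ln t$ — gives
$$\frac{d^{2}J}{da^{2}} = \int_{0}^{1} - t^{a} \log{\left(t \right)}^{2} \, dt = - \frac{2}{\left(a + 1\right)^{3}},$$
and the integrand here is exactly the target integrand, so $I = - \frac{2}{\left(a + 1\right)^{3}}$.

Setting $a = \frac{4}{5}$:
$$I = - \frac{250}{729}.$$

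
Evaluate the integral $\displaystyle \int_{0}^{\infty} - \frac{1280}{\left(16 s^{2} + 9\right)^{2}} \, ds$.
$- \frac{80 \pi}{27}$

Begin with the known result
$$J(a) = \int_{0}^{\infty} - \frac{5}{a^{2} + s^{2}} \, ds = - \frac{5 \pi}{2 a}.$$

Differentiating under the integral sign with respect to $a$,
$$\frac{dJ}{da} = \int_{0}^{\infty} \frac{10 a}{\left(a^{2} + s^{2}\right)^{2}} \, ds = \frac{5 \pi}{2 a^{2}},$$
so $\int_{0}^{\infty} - \frac{5}{\left(a^{2} + s^{2}\right)^{2}} \, ds = - \frac{5 \pi}{4 a^{3}}$.

Setting $a = \frac{3}{4}$:
$$I = - \frac{80 \pi}{27}.$$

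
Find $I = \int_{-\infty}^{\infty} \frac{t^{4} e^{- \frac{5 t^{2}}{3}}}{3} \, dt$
$\frac{9 \sqrt{15} \sqrt{\pi}}{500}$

Begin with the known integral
$$J(a) = \int_{-\infty}^{\infty} \frac{e^{- a t^{2}}}{3} \, dt = \frac{\sqrt{\pi}}{3 \sqrt{a}}.$$

Differentiating under the integral sign brings down a factor of $(-t^2)$:
$$\frac{dJ}{da} = \int_{-\infty}^{\infty} - \frac{t^{2} e^{- a t^{2}}}{3} \, dt = - \frac{\sqrt{\pi}}{6 a^{\frac{3}{2}}}.$$

Repeating twice in total — each differentiation brings down another $(-t^2)$ — gives
$$\frac{d^{2}J}{da^{2}} = \int_{-\infty}^{\infty} \frac{t^{4} e^{- a t^{2}}}{3} \, dt = \frac{\sqrt{\pi}}{4 a^{\frac{5}{2}}},$$
and the integrand here is exactly the target integrand, so $I = \frac{\sqrt{\pi}}{4 a^{\frac{5}{2}}}$.

Setting $a = \frac{5}{3}$:
$$I = \frac{9 \sqrt{15} \sqrt{\pi}}{500}.$$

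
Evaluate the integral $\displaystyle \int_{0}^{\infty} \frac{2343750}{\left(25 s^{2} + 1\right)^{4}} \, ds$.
$\frac{1171875 \pi}{16}$

Begin with the known result
$$J(a) = \int_{0}^{\infty} \frac{6}{a^{2} + s^{2}} \, ds = \frac{3 \pi}{a}.$$

Differentiating under the integral sign with respect to $a$,
$$\frac{dJ}{da} = \int_{0}^{\infty} - \frac{12 a}{\left(a^{2} + s^{2}\right)^{2}} \, ds = - \frac{3 \pi}{a^{2}},$$
so $\int_{0}^{\infty} \frac{6}{\left(a^{2} + s^{2}\right)^{2}} \, ds = \frac{3 \pi}{2 a^{3}}$.

Repeating — each differentiation of $1/(s^2+a^2)^j$ produces $-2ja/(s^2+a^2)^{j+1}$ — and dividing through by $-2ja$ at each step yields, after $3$ differentiations in total,
$$\int_{0}^{\infty} \frac{6}{\left(a^{2} + s^{2}\right)^{4}} \, ds = \frac{15 \pi}{16 a^{7}}.$$

Setting $a = \frac{1}{5}$:
$$I = \frac{1171875 \pi}{16}.$$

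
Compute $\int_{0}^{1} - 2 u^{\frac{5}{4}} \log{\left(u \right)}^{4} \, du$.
$- \frac{16384}{19683}$

Consider the simpler parametrised integral
$$J(a) = \int_{0}^{1} - 2 u^{a} \, du = - \frac{2}{a + 1}.$$

Differentiating under the integral sign brings down a factor of $\ln u$:
$$\frac{dJ}{da} = \int_{0}^{1} - 2 u^{a} \log{\left(u \right)} \, du = \frac{2}{\left(a + 1\right)^{2}}.$$

Repeating $4$ times in total — each differentiation brings down another $\ln u$ — gives
$$\frac{d^{4}J}{da^{4}} = \int_{0}^{1} - 2 u^{a} \log{\left(u \right)}^{4} \, du = - \frac{48}{\left(a + 1\right)^{5}},$$
and the integrand here is exactly the target integrand, so $I = - \frac{48}{\left(a + 1\right)^{5}}$.

Setting $a = \frac{5}{4}$:
$$I = - \frac{16384}{19683}.$$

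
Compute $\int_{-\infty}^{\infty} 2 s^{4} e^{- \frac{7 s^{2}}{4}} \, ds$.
$\frac{48 \sqrt{7} \sqrt{\pi}}{343}$

Start from the elementary integral
$$J(a) = \int_{-\infty}^{\infty} 2 e^{- a s^{2}} \, ds = \frac{2 \sqrt{\pi}}{\sqrt{a}}.$$

Differentiating under the integral sign brings down a factor of $(-s^2)$:
$$\frac{dJ}{da} = \int_{-\infty}^{\infty} - 2 s^{2} e^{- a s^{2}} \, ds = - \frac{\sqrt{\pi}}{a^{\frac{3}{2}}}.$$

Repeating twice in total — each differentiation brings down another $(-s^2)$ — gives
$$\frac{d^{2}J}{da^{2}} = \int_{-\infty}^{\infty} 2 s^{4} e^{- a s^{2}} \, ds = \frac{3 \sqrt{\pi}}{2 a^{\frac{5}{2}}},$$
and the integrand here is exactly the target integrand, so $I = \frac{3 \sqrt{\pi}}{2 a^{\frac{5}{2}}}$.

Setting $a = \frac{7}{4}$:
$$I = \frac{48 \sqrt{7} \sqrt{\pi}}{343}.$$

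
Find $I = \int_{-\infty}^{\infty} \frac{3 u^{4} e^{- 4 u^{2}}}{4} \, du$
$\frac{9 \sqrt{\pi}}{512}$

Begin with the known integral
$$J(a) = \int_{-\infty}^{\infty} \frac{3 e^{- a u^{2}}}{4} \, du = \frac{3 \sqrt{\pi}}{4 \sqrt{a}}.$$

Differentiating under the integral sign brings down a factor of $(-u^2)$:
$$\frac{dJ}{da} = \int_{-\infty}^{\infty} - \frac{3 u^{2} e^{- a u^{2}}}{4} \, du = - \frac{3 \sqrt{\pi}}{8 a^{\frac{3}{2}}}.$$

Repeating twice in total — each differentiation brings down another $(-u^2)$ — gives
$$\frac{d^{2}J}{da^{2}} = \int_{-\infty}^{\infty} \frac{3 u^{4} e^{- a u^{2}}}{4} \, du = \frac{9 \sqrt{\pi}}{16 a^{\frac{5}{2}}},$$
and the integrand here is exactly the target integrand, so $I = \frac{9 \sqrt{\pi}}{16 a^{\frac{5}{2}}}$.

Setting $a = 4$:
$$I = \frac{9 \sqrt{\pi}}{512}.$$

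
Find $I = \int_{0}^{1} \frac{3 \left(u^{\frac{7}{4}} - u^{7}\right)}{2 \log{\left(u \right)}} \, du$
$\log{\left(\frac{11 \sqrt{22}}{256} \right)}$

Replace the exponent $\frac{7}{4}$ by a parameter $a$: let $I(a) = \int_{0}^{1} \frac{3 \left(- u^{7} + u^{a}\right)}{2 \log{\left(u \right)}} \, du$.

Since $\dfrac{\partial}{\partial a}\,u^{a} = u^{a} \ln u$, the $\ln u$ in the denominator cancels and
$$\frac{dI}{da} = \int_{0}^{1} \frac{3}{2} u^{a} \, du = \frac{3}{2} \left[\frac{u^{a+1}}{a+1}\right]_0^1 = \frac{3}{2 \left(a + 1\right)}.$$

Integrating with respect to $a$ gives $I(a) = \frac{3 \log{\left(a + 1 \right)}}{2} - \frac{9 \log{\left(2 \right)}}{2} + C$.

At $a = 7$ the integrand is identically $0$, so $I(7) = 0$. The closed form gives $0$, hence $C = 0$.

Setting $a = \frac{7}{4}$:
$$I = \log{\left(\frac{11 \sqrt{22}}{256} \right)}.$$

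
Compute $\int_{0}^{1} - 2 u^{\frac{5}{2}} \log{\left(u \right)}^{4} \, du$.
$- \frac{1536}{16807}$

Consider the simpler parametrised integral
$$J(a) = \int_{0}^{1} - 2 u^{a} \, du = - \frac{2}{a + 1}.$$

Differentiating under the integral sign brings down a factor of $\ln u$:
$$\frac{dJ}{da} = \int_{0}^{1} - 2 u^{a} \log{\left(u \right)} \, du = \frac{2}{\left(a + 1\right)^{2}}.$$

Repeating $4$ times in total — each differentiation brings down another $\ln u$ — gives
$$\frac{d^{4}J}{da^{4}} = \int_{0}^{1} - 2 u^{a} \log{\left(u \right)}^{4} \, du = - \frac{48}{\left(a + 1\right)^{5}},$$
and the integrand here is exactly the target integrand, so $I = - \frac{48}{\left(a + 1\right)^{5}}$.

Setting $a = \frac{5}{2}$:
$$I = - \frac{1536}{16807}.$$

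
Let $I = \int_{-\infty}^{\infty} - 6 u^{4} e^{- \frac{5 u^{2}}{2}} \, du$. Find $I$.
$- \frac{18 \sqrt{10} \sqrt{\pi}}{125}$

Consider the simpler parametrised integral
$$J(a) = \int_{-\infty}^{\infty} - 6 e^{- a u^{2}} \, du = - \frac{6 \sqrt{\pi}}{\sqrt{a}}.$$

Differentiating under the integral sign brings down a factor of $(-u^2)$:
$$\frac{dJ}{da} = \int_{-\infty}^{\infty} 6 u^{2} e^{- a u^{2}} \, du = \frac{3 \sqrt{\pi}}{a^{\frac{3}{2}}}.$$

Repeating twice in total — each differentiation brings down another $(-u^2)$ — gives
$$\frac{d^{2}J}{da^{2}} = \int_{-\infty}^{\infty} - 6 u^{4} e^{- a u^{2}} \, du = - \frac{9 \sqrt{\pi}}{2 a^{\frac{5}{2}}},$$
and the integrand here is exactly the target integrand, so $I = - \frac{9 \sqrt{\pi}}{2 a^{\frac{5}{2}}}$.

Setting $a = \frac{5}{2}$:
$$I = - \frac{18 \sqrt{10} \sqrt{\pi}}{125}.$$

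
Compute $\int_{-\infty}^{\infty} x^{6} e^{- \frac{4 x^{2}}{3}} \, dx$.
$\frac{405 \sqrt{3} \sqrt{\pi}}{1024}$

Start from the elementary integral
$$J(a) = \int_{-\infty}^{\infty} e^{- a x^{2}} \, dx = \frac{\sqrt{\pi}}{\sqrt{a}}.$$

Differentiating under the integral sign brings down a factor of $(-x^2)$:
$$\frac{dJ}{da} = \int_{-\infty}^{\infty} - x^{2} e^{- a x^{2}} \, dx = - \frac{\sqrt{\pi}}{2 a^{\frac{3}{2}}}.$$

Repeating $3$ times in total — each differentiation brings down another $(-x^2)$ — gives
$$\frac{d^{3}J}{da^{3}} = \int_{-\infty}^{\infty} - x^{6} e^{- a x^{2}} \, dx = - \frac{15 \sqrt{\pi}}{8 a^{\frac{7}{2}}},$$
and the integrand here is $(-1)^{3}$ times the target integrand, so $I = (-1)^{3}\,\frac{d^{3}J}{da^{3}} = \frac{15 \sqrt{\pi}}{8 a^{\frac{7}{2}}}$.

Setting $a = \frac{4}{3}$:
$$I = \frac{405 \sqrt{3} \sqrt{\pi}}{1024}.$$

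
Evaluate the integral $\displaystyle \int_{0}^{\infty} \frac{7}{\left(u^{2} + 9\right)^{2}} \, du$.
$\frac{7 \pi}{108}$

Recall the elementary integral
$$J(a) = \int_{0}^{\infty} \frac{7}{a^{2} + u^{2}} \, du = \frac{7 \pi}{2 a}.$$

Differentiating under the integral sign with respect to $a$,
$$\frac{dJ}{da} = \int_{0}^{\infty} - \frac{14 a}{\left(a^{2} + u^{2}\right)^{2}} \, du = - \frac{7 \pi}{2 a^{2}},$$
so $\int_{0}^{\infty} \frac{7}{\left(a^{2} + u^{2}\right)^{2}} \, du = \frac{7 \pi}{4 a^{3}}$.

Setting $a = 3$:
$$I = \frac{7 \pi}{108}.$$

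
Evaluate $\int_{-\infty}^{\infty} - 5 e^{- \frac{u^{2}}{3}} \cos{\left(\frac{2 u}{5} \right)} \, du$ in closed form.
$- \frac{5 \sqrt{3} \sqrt{\pi}}{e^{\frac{3}{25}}}$

Define $I(b) = \int_{-\infty}^{\infty} - 5 e^{- \frac{u^{2}}{3}} \cos{\left(b u \right)} \, du$.

Differentiating under the integral sign,
$$I'(b) = \int_{-\infty}^{\infty} 5 u e^{- \frac{u^{2}}{3}} \sin{\left(b u \right)} \, du.$$

Integrate $\int_{-\infty}^{\infty} u \sin(b u)\, e^{- \frac{u^{2}}{3}}\, du$ by parts with $w = \sin(b u)$ and $dv = u\, e^{- \frac{u^{2}}{3}}\, du$, giving $v = - \frac{3 e^{- \frac{u^{2}}{3}}}{2}$. The boundary term vanishes and
$$\int_{-\infty}^{\infty} u \sin(b u)\, e^{- \frac{u^{2}}{3}}\, du = \frac{3 b}{2} \int_{-\infty}^{\infty} \cos(b u)\, e^{- \frac{u^{2}}{3}}\, du,$$
so $I'(b) = - \frac{3 b}{2}\, I(b)$.

This is a separable first-order ODE; solving with the initial condition $I(0) = \int_{-\infty}^{\infty} - 5 e^{- \frac{u^{2}}{3}}\,du = - 5 \sqrt{3} \sqrt{\pi}$ gives
$$I(b) = - 5 \sqrt{3} \sqrt{\pi} e^{- \frac{3 b^{2}}{4}}.$$

Setting $b = \frac{2}{5}$:
$$I = - \frac{5 \sqrt{3} \sqrt{\pi}}{e^{\frac{3}{25}}}.$$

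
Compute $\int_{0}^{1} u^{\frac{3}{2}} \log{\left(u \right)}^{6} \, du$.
$\frac{18432}{15625}$

Consider the simpler parametrised integral
$$J(a) = \int_{0}^{1} u^{a} \, du = \frac{1}{a + 1}.$$

Differentiating under the integral sign brings down a factor of $\ln u$:
$$\frac{dJ}{da} = \int_{0}^{1} u^{a} \log{\left(u \right)} \, du = - \frac{1}{\left(a + 1\right)^{2}}.$$

Repeating $6$ times in total — each differentiation brings down another $\ln u$ — gives
$$\frac{d^{6}J}{da^{6}} = \int_{0}^{1} u^{a} \log{\left(u \right)}^{6} \, du = \frac{720}{\left(a + 1\right)^{7}},$$
and the integrand here is exactly the target integrand, so $I = \frac{720}{\left(a + 1\right)^{7}}$.

Setting $a = \frac{3}{2}$:
$$I = \frac{18432}{15625}.$$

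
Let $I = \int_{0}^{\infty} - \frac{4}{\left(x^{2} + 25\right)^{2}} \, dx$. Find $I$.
$- \frac{\pi}{125}$

Recall the elementary integral
$$J(a) = \int_{0}^{\infty} - \frac{4}{a^{2} + x^{2}} \, dx = - \frac{2 \pi}{a}.$$

Differentiating under the integral sign with respect to $a$,
$$\frac{dJ}{da} = \int_{0}^{\infty} \frac{8 a}{\left(a^{2} + x^{2}\right)^{2}} \, dx = \frac{2 \pi}{a^{2}},$$
so $\int_{0}^{\infty} - \frac{4}{\left(a^{2} + x^{2}\right)^{2}} \, dx = - \frac{\pi}{a^{3}}$.

Setting $a = 5$:
$$I = - \frac{\pi}{125}.$$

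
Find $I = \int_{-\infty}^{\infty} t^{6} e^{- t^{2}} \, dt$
$\frac{15 \sqrt{\pi}}{8}$

Start from the elementary integral
$$J(a) = \int_{-\infty}^{\infty} e^{- a t^{2}} \, dt = \frac{\sqrt{\pi}}{\sqrt{a}}.$$

Differentiating under the integral sign brings down a factor of $(-t^2)$:
$$\frac{dJ}{da} = \int_{-\infty}^{\infty} - t^{2} e^{- a t^{2}} \, dt = - \frac{\sqrt{\pi}}{2 a^{\frac{3}{2}}}.$$

Repeating $3$ times in total — each differentiation brings down another $(-t^2)$ — gives
$$\frac{d^{3}J}{da^{3}} = \int_{-\infty}^{\infty} - t^{6} e^{- a t^{2}} \, dt = - \frac{15 \sqrt{\pi}}{8 a^{\frac{7}{2}}},$$
and the integrand here is $(-1)^{3}$ times the target integrand, so $I = (-1)^{3}\,\frac{d^{3}J}{da^{3}} = \frac{15 \sqrt{\pi}}{8 a^{\frac{7}{2}}}$.

Setting $a = 1$:
$$I = \frac{15 \sqrt{\pi}}{8}.$$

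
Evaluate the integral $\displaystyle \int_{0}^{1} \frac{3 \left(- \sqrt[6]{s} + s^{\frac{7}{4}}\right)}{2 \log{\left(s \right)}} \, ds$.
$- \log{\left(\frac{14 \sqrt{462}}{1089} \right)}$

Consider the one-parameter family: let $I(a) = \int_{0}^{1} \frac{3 \left(s^{\frac{7}{4}} - s^{a}\right)}{2 \log{\left(s \right)}} \, ds$.

Since $\dfrac{\partial}{\partial a}\,s^{a} = s^{a} \ln s$, the $\ln s$ in the denominator cancels and
$$\frac{dI}{da} = \int_{0}^{1} - \frac{3}{2} s^{a} \, ds = - \frac{3}{2} \left[\frac{s^{a+1}}{a+1}\right]_0^1 = - \frac{3}{2 a + 2}.$$

Integrating with respect to $a$ gives $I(a) = - \log{\left(\frac{8 \sqrt{11} \left(a + 1\right)^{\frac{3}{2}}}{121} \right)} + C$.

At $a = \frac{7}{4}$ the integrand is identically $0$, so $I(\frac{7}{4}) = 0$. The closed form gives $0$, hence $C = 0$.

Setting $a = \frac{1}{6}$:
$$I = - \log{\left(\frac{14 \sqrt{462}}{1089} \right)}.$$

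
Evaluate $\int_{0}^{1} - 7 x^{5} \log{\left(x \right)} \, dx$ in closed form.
$\frac{7}{36}$

Consider the simpler parametrised integral
$$J(a) = \int_{0}^{1} - 7 x^{a} \, dx = - \frac{7}{a + 1}.$$

Differentiating under the integral sign brings down a factor of $\ln x$:
$$\frac{dJ}{da} = \int_{0}^{1} - 7 x^{a} \log{\left(x \right)} \, dx = \frac{7}{\left(a + 1\right)^{2}}.$$

The integral on the left is $I$, so $I = \frac{7}{\left(a + 1\right)^{2}}$.

Setting $a = 5$:
$$I = \frac{7}{36}.$$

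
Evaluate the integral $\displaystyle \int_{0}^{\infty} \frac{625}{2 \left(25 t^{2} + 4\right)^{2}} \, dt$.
$\frac{125 \pi}{64}$

Recall the elementary integral
$$J(a) = \int_{0}^{\infty} \frac{1}{2 \left(a^{2} + t^{2}\right)} \, dt = \frac{\pi}{4 a}.$$

Differentiating under the integral sign with respect to $a$,
$$\frac{dJ}{da} = \int_{0}^{\infty} - \frac{a}{\left(a^{2} + t^{2}\right)^{2}} \, dt = - \frac{\pi}{4 a^{2}},$$
so $\int_{0}^{\infty} \frac{1}{2 \left(a^{2} + t^{2}\right)^{2}} \, dt = \frac{\pi}{8 a^{3}}$.

Setting $a = \frac{2}{5}$:
$$I = \frac{125 \pi}{64}.$$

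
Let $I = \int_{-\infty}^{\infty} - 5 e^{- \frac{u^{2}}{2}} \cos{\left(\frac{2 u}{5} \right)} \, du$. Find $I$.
$- \frac{5 \sqrt{2} \sqrt{\pi}}{e^{\frac{2}{25}}}$

Treat the cosine frequency as a parameter and define $I(b) = \int_{-\infty}^{\infty} - 5 e^{- \frac{u^{2}}{2}} \cos{\left(b u \right)} \, du$.

Differentiating under the integral sign,
$$I'(b) = \int_{-\infty}^{\infty} 5 u e^{- \frac{u^{2}}{2}} \sin{\left(b u \right)} \, du.$$

Integrate $\int_{-\infty}^{\infty} u \sin(b u)\, e^{- \frac{u^{2}}{2}}\, du$ by parts with $w = \sin(b u)$ and $dv = u\, e^{- \frac{u^{2}}{2}}\, du$, giving $v = - e^{- \frac{u^{2}}{2}}$. The boundary term vanishes and
$$\int_{-\infty}^{\infty} u \sin(b u)\, e^{- \frac{u^{2}}{2}}\, du = b \int_{-\infty}^{\infty} \cos(b u)\, e^{- \frac{u^{2}}{2}}\, du,$$
so $I'(b) = - b\, I(b)$.

This is a separable first-order ODE; solving with the initial condition $I(0) = \int_{-\infty}^{\infty} - 5 e^{- \frac{u^{2}}{2}}\,du = - 5 \sqrt{2} \sqrt{\pi}$ gives
$$I(b) = - 5 \sqrt{2} \sqrt{\pi} e^{- \frac{b^{2}}{2}}.$$

Setting $b = \frac{2}{5}$:
$$I = - \frac{5 \sqrt{2} \sqrt{\pi}}{e^{\frac{2}{25}}}.$$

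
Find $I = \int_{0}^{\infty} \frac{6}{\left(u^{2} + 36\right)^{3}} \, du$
$\frac{\pi}{6912}$

Start from the standard arctangent integral
$$J(a) = \int_{0}^{\infty} \frac{6}{a^{2} + u^{2}} \, du = \frac{3 \pi}{a}.$$

Differentiating under the integral sign with respect to $a$,
$$\frac{dJ}{da} = \int_{0}^{\infty} - \frac{12 a}{\left(a^{2} + u^{2}\right)^{2}} \, du = - \frac{3 \pi}{a^{2}},$$
so $\int_{0}^{\infty} \frac{6}{\left(a^{2} + u^{2}\right)^{2}} \, du = \frac{3 \pi}{2 a^{3}}$.

Repeating — each differentiation of $1/(u^2+a^2)^j$ produces $-2ja/(u^2+a^2)^{j+1}$ — and dividing through by $-2ja$ at each step yields, after $2$ differentiations in total,
$$\int_{0}^{\infty} \frac{6}{\left(a^{2} + u^{2}\right)^{3}} \, du = \frac{9 \pi}{8 a^{5}}.$$

Setting $a = 6$:
$$I = \frac{\pi}{6912}.$$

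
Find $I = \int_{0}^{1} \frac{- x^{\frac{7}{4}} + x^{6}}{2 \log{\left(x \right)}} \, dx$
$\log{\left(\frac{2 \sqrt{77}}{11} \right)}$

Replace the exponent $6$ by a parameter $a$: let $I(a) = \int_{0}^{1} \frac{- x^{\frac{7}{4}} + x^{a}}{2 \log{\left(x \right)}} \, dx$.

Since $\dfrac{\partial}{\partial a}\,x^{a} = x^{a} \ln x$, the $\ln x$ in the denominator cancels and
$$\frac{dI}{da} = \int_{0}^{1} \frac{1}{2} x^{a} \, dx = \frac{1}{2} \left[\frac{x^{a+1}}{a+1}\right]_0^1 = \frac{1}{2 \left(a + 1\right)}.$$

Integrating with respect to $a$ gives $I(a) = \frac{\log{\left(a + 1 \right)}}{2} - \frac{\log{\left(11 \right)}}{2} + \log{\left(2 \right)} + C$.

At $a = \frac{7}{4}$ the integrand is identically $0$, so $I(\frac{7}{4}) = 0$. The closed form gives $0$, hence $C = 0$.

Setting $a = 6$:
$$I = \log{\left(\frac{2 \sqrt{77}}{11} \right)}.$$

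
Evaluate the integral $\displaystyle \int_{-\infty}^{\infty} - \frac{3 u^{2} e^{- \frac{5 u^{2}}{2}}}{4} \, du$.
$- \frac{3 \sqrt{10} \sqrt{\pi}}{100}$

Start from the elementary integral
$$J(a) = \int_{-\infty}^{\infty} - \frac{3 e^{- a u^{2}}}{4} \, du = - \frac{3 \sqrt{\pi}}{4 \sqrt{a}}.$$

Differentiating under the integral sign brings down a factor of $(-u^2)$:
$$\frac{dJ}{da} = \int_{-\infty}^{\infty} \frac{3 u^{2} e^{- a u^{2}}}{4} \, du = \frac{3 \sqrt{\pi}}{8 a^{\frac{3}{2}}}.$$

The integral on the left is $-I$, so $I = - \frac{3 \sqrt{\pi}}{8 a^{\frac{3}{2}}}$.

Setting $a = \frac{5}{2}$:
$$I = - \frac{3 \sqrt{10} \sqrt{\pi}}{100}.$$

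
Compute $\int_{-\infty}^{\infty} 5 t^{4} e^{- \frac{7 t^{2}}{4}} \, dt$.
$\frac{120 \sqrt{7} \sqrt{\pi}}{343}$

Consider the simpler parametrised integral
$$J(a) = \int_{-\infty}^{\infty} 5 e^{- a t^{2}} \, dt = \frac{5 \sqrt{\pi}}{\sqrt{a}}.$$

Differentiating under the integral sign brings down a factor of $(-t^2)$:
$$\frac{dJ}{da} = \int_{-\infty}^{\infty} - 5 t^{2} e^{- a t^{2}} \, dt = - \frac{5 \sqrt{\pi}}{2 a^{\frac{3}{2}}}.$$

Repeating twice in total — each differentiation brings down another $(-t^2)$ — gives
$$\frac{d^{2}J}{da^{2}} = \int_{-\infty}^{\infty} 5 t^{4} e^{- a t^{2}} \, dt = \frac{15 \sqrt{\pi}}{4 a^{\frac{5}{2}}},$$
and the integrand here is exactly the target integrand, so $I = \frac{15 \sqrt{\pi}}{4 a^{\frac{5}{2}}}$.

Setting $a = \frac{7}{4}$:
$$I = \frac{120 \sqrt{7} \sqrt{\pi}}{343}.$$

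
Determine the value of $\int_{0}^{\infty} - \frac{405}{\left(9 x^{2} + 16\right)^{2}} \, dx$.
$- \frac{135 \pi}{256}$

Begin with the known result
$$J(a) = \int_{0}^{\infty} - \frac{5}{a^{2} + x^{2}} \, dx = - \frac{5 \pi}{2 a}.$$

Differentiating under the integral sign with respect to $a$,
$$\frac{dJ}{da} = \int_{0}^{\infty} \frac{10 a}{\left(a^{2} + x^{2}\right)^{2}} \, dx = \frac{5 \pi}{2 a^{2}},$$
so $\int_{0}^{\infty} - \frac{5}{\left(a^{2} + x^{2}\right)^{2}} \, dx = - \frac{5 \pi}{4 a^{3}}$.

Setting $a = \frac{4}{3}$:
$$I = - \frac{135 \pi}{256}.$$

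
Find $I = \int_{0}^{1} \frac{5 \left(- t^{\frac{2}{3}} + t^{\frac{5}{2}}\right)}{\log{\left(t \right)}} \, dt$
$- \log{\left(\frac{100000}{4084101} \right)}$

Replace the exponent $\frac{2}{3}$ by a parameter $a$: let $I(a) = \int_{0}^{1} \frac{5 \left(t^{\frac{5}{2}} - t^{a}\right)}{\log{\left(t \right)}} \, dt$.

Since $\dfrac{\partial}{\partial a}\,t^{a} = t^{a} \ln t$, the $\ln t$ in the denominator cancels and
$$\frac{dI}{da} = \int_{0}^{1} -5 t^{a} \, dt = -5 \left[\frac{t^{a+1}}{a+1}\right]_0^1 = - \frac{5}{a + 1}.$$

Integrating with respect to $a$ gives $I(a) = - \log{\left(\frac{32 \left(a + 1\right)^{5}}{16807} \right)} + C$.

At $a = \frac{5}{2}$ the integrand is identically $0$, so $I(\frac{5}{2}) = 0$. The closed form gives $0$, hence $C = 0$.

Setting $a = \frac{2}{3}$:
$$I = - \log{\left(\frac{100000}{4084101} \right)}.$$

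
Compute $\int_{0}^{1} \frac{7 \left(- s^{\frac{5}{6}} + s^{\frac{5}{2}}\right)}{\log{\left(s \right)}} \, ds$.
$\log{\left(\frac{1801088541}{19487171} \right)}$

Consider the one-parameter family: let $I(a) = \int_{0}^{1} \frac{7 \left(- s^{\frac{5}{6}} + s^{a}\right)}{\log{\left(s \right)}} \, ds$.

Since $\dfrac{\partial}{\partial a}\,s^{a} = s^{a} \ln s$, the $\ln s$ in the denominator cancels and
$$\frac{dI}{da} = \int_{0}^{1} 7 s^{a} \, ds = 7 \left[\frac{s^{a+1}}{a+1}\right]_0^1 = \frac{7}{a + 1}.$$

Integrating with respect to $a$ gives $I(a) = \log{\left(\frac{279936 \left(a + 1\right)^{7}}{19487171} \right)} + C$.

At $a = \frac{5}{6}$ the integrand is identically $0$, so $I(\frac{5}{6}) = 0$. The closed form gives $0$, hence $C = 0$.

Setting $a = \frac{5}{2}$:
$$I = \log{\left(\frac{1801088541}{19487171} \right)}.$$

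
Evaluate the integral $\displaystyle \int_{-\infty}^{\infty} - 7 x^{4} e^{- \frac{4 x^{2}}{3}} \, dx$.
$- \frac{189 \sqrt{3} \sqrt{\pi}}{128}$

Consider the simpler parametrised integral
$$J(a) = \int_{-\infty}^{\infty} - 7 e^{- a x^{2}} \, dx = - \frac{7 \sqrt{\pi}}{\sqrt{a}}.$$

Differentiating under the integral sign brings down a factor of $(-x^2)$:
$$\frac{dJ}{da} = \int_{-\infty}^{\infty} 7 x^{2} e^{- a x^{2}} \, dx = \frac{7 \sqrt{\pi}}{2 a^{\frac{3}{2}}}.$$

Repeating twice in total — each differentiation brings down another $(-x^2)$ — gives
$$\frac{d^{2}J}{da^{2}} = \int_{-\infty}^{\infty} - 7 x^{4} e^{- a x^{2}} \, dx = - \frac{21 \sqrt{\pi}}{4 a^{\frac{5}{2}}},$$
and the integrand here is exactly the target integrand, so $I = - \frac{21 \sqrt{\pi}}{4 a^{\frac{5}{2}}}$.

Setting $a = \frac{4}{3}$:
$$I = - \frac{189 \sqrt{3} \sqrt{\pi}}{128}.$$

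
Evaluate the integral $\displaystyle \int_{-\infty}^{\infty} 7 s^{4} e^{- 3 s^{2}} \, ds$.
$\frac{7 \sqrt{3} \sqrt{\pi}}{36}$

Begin with the known integral
$$J(a) = \int_{-\infty}^{\infty} 7 e^{- a s^{2}} \, ds = \frac{7 \sqrt{\pi}}{\sqrt{a}}.$$

Differentiating under the integral sign brings down a factor of $(-s^2)$:
$$\frac{dJ}{da} = \int_{-\infty}^{\infty} - 7 s^{2} e^{- a s^{2}} \, ds = - \frac{7 \sqrt{\pi}}{2 a^{\frac{3}{2}}}.$$

Repeating twice in total — each differentiation brings down another $(-s^2)$ — gives
$$\frac{d^{2}J}{da^{2}} = \int_{-\infty}^{\infty} 7 s^{4} e^{- a s^{2}} \, ds = \frac{21 \sqrt{\pi}}{4 a^{\frac{5}{2}}},$$
and the integrand here is exactly the target integrand, so $I = \frac{21 \sqrt{\pi}}{4 a^{\frac{5}{2}}}$.

Setting $a = 3$:
$$I = \frac{7 \sqrt{3} \sqrt{\pi}}{36}.$$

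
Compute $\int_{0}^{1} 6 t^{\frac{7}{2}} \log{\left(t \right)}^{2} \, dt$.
$\frac{32}{243}$

Consider the simpler parametrised integral
$$J(a) = \int_{0}^{1} 6 t^{a} \, dt = \frac{6}{a + 1}.$$

Differentiating under the integral sign brings down a factor of $\ln t$:
$$\frac{dJ}{da} = \int_{0}^{1} 6 t^{a} \log{\left(t \right)} \, dt = - \frac{6}{\left(a + 1\right)^{2}}.$$

Repeating twice in total — each differentiation brings down another $\ln t$ — gives
$$\frac{d^{2}J}{da^{2}} = \int_{0}^{1} 6 t^{a} \log{\left(t \right)}^{2} \, dt = \frac{12}{\left(a + 1\right)^{3}},$$
and the integrand here is exactly the target integrand, so $I = \frac{12}{\left(a + 1\right)^{3}}$.

Setting $a = \frac{7}{2}$:
$$I = \frac{32}{243}.$$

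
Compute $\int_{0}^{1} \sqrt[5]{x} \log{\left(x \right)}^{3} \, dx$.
$- \frac{625}{216}$

Start from the elementary integral
$$J(a) = \int_{0}^{1} x^{a} \, dx = \frac{1}{a + 1}.$$

Differentiating under the integral sign brings down a factor of $\ln x$:
$$\frac{dJ}{da} = \int_{0}^{1} x^{a} \log{\left(x \right)} \, dx = - \frac{1}{\left(a + 1\right)^{2}}.$$

Repeating $3$ times in total — each differentiation brings down another $\ln x$ — gives
$$\frac{d^{3}J}{da^{3}} = \int_{0}^{1} x^{a} \log{\left(x \right)}^{3} \, dx = - \frac{6}{\left(a + 1\right)^{4}},$$
and the integrand here is exactly the target integrand, so $I = - \frac{6}{\left(a + 1\right)^{4}}$.

Setting $a = \frac{1}{5}$:
$$I = - \frac{625}{216}.$$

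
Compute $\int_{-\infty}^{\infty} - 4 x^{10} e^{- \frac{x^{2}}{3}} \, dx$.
$- \frac{229635 \sqrt{3} \sqrt{\pi}}{8}$

Start from the elementary integral
$$J(a) = \int_{-\infty}^{\infty} - 4 e^{- a x^{2}} \, dx = - \frac{4 \sqrt{\pi}}{\sqrt{a}}.$$

Differentiating under the integral sign brings down a factor of $(-x^2)$:
$$\frac{dJ}{da} = \int_{-\infty}^{\infty} 4 x^{2} e^{- a x^{2}} \, dx = \frac{2 \sqrt{\pi}}{a^{\frac{3}{2}}}.$$

Repeating $5$ times in total — each differentiation brings down another $(-x^2)$ — gives
$$\frac{d^{5}J}{da^{5}} = \int_{-\infty}^{\infty} 4 x^{10} e^{- a x^{2}} \, dx = \frac{945 \sqrt{\pi}}{8 a^{\frac{11}{2}}},$$
and the integrand here is $(-1)^{5}$ times the target integrand, so $I = (-1)^{5}\,\frac{d^{5}J}{da^{5}} = - \frac{945 \sqrt{\pi}}{8 a^{\frac{11}{2}}}$.

Setting $a = \frac{1}{3}$:
$$I = - \frac{229635 \sqrt{3} \sqrt{\pi}}{8}.$$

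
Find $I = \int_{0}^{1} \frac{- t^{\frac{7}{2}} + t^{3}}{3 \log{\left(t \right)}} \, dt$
$- \frac{2 \log{\left(3 \right)}}{3} + \log{\left(2 \right)}$

Introduce a parameter $a$ in the exponent: let $I(a) = \int_{0}^{1} \frac{t^{3} - t^{a}}{3 \log{\left(t \right)}} \, dt$.

Since $\dfrac{\partial}{\partial a}\,t^{a} = t^{a} \ln t$, the $\ln t$ in the denominator cancels and
$$\frac{dI}{da} = \int_{0}^{1} - \frac{1}{3} t^{a} \, dt = - \frac{1}{3} \left[\frac{t^{a+1}}{a+1}\right]_0^1 = - \frac{1}{3 a + 3}.$$

Integrating with respect to $a$ gives $I(a) = - \frac{\log{\left(a + 1 \right)}}{3} + \frac{2 \log{\left(2 \right)}}{3} + C$.

At $a = 3$ the integrand is identically $0$, so $I(3) = 0$. The closed form gives $0$, hence $C = 0$.

Setting $a = \frac{7}{2}$:
$$I = - \frac{2 \log{\left(3 \right)}}{3} + \log{\left(2 \right)}.$$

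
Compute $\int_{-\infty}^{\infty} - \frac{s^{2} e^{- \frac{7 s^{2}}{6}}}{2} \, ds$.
$- \frac{3 \sqrt{42} \sqrt{\pi}}{98}$

Start from the elementary integral
$$J(a) = \int_{-\infty}^{\infty} - \frac{e^{- a s^{2}}}{2} \, ds = - \frac{\sqrt{\pi}}{2 \sqrt{a}}.$$

Differentiating under the integral sign brings down a factor of $(-s^2)$:
$$\frac{dJ}{da} = \int_{-\infty}^{\infty} \frac{s^{2} e^{- a s^{2}}}{2} \, ds = \frac{\sqrt{\pi}}{4 a^{\frac{3}{2}}}.$$

The integral on the left is $-I$, so $I = - \frac{\sqrt{\pi}}{4 a^{\frac{3}{2}}}$.

Setting $a = \frac{7}{6}$:
$$I = - \frac{3 \sqrt{42} \sqrt{\pi}}{98}.$$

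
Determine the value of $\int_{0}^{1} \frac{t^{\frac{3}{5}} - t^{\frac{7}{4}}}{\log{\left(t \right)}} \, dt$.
$\log{\left(\frac{32}{55} \right)}$

Introduce a parameter $a$ in the exponent: let $I(a) = \int_{0}^{1} \frac{- t^{\frac{7}{4}} + t^{a}}{\log{\left(t \right)}} \, dt$.

Since $\dfrac{\partial}{\partial a}\,t^{a} = t^{a} \ln t$, the $\ln t$ in the denominator cancels and
$$\frac{dI}{da} = \int_{0}^{1} t^{a} \, dt = \left[\frac{t^{a+1}}{a+1}\right]_0^1 = \frac{1}{a + 1}.$$

Integrating with respect to $a$ gives $I(a) = \log{\left(\frac{4 a}{11} + \frac{4}{11} \right)} + C$.

At $a = \frac{7}{4}$ the integrand is identically $0$, so $I(\frac{7}{4}) = 0$. The closed form gives $0$, hence $C = 0$.

Setting $a = \frac{3}{5}$:
$$I = \log{\left(\frac{32}{55} \right)}.$$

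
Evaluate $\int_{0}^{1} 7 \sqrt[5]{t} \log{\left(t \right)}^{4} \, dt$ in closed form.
$\frac{21875}{324}$

Begin with the known integral
$$J(a) = \int_{0}^{1} 7 t^{a} \, dt = \frac{7}{a + 1}.$$

Differentiating under the integral sign brings down a factor of $\ln t$:
$$\frac{dJ}{da} = \int_{0}^{1} 7 t^{a} \log{\left(t \right)} \, dt = - \frac{7}{\left(a + 1\right)^{2}}.$$

Repeating $4$ times in total — each differentiation brings down another $\ln t$ — gives
$$\frac{d^{4}J}{da^{4}} = \int_{0}^{1} 7 t^{a} \log{\left(t \right)}^{4} \, dt = \frac{168}{\left(a + 1\right)^{5}},$$
and the integrand here is exactly the target integrand, so $I = \frac{168}{\left(a + 1\right)^{5}}$.

Setting $a = \frac{1}{5}$:
$$I = \frac{21875}{324}.$$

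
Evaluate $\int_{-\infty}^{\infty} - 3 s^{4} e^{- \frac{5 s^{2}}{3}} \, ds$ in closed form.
$- \frac{81 \sqrt{15} \sqrt{\pi}}{500}$

Start from the elementary integral
$$J(a) = \int_{-\infty}^{\infty} - 3 e^{- a s^{2}} \, ds = - \frac{3 \sqrt{\pi}}{\sqrt{a}}.$$

Differentiating under the integral sign brings down a factor of $(-s^2)$:
$$\frac{dJ}{da} = \int_{-\infty}^{\infty} 3 s^{2} e^{- a s^{2}} \, ds = \frac{3 \sqrt{\pi}}{2 a^{\frac{3}{2}}}.$$

Repeating twice in total — each differentiation brings down another $(-s^2)$ — gives
$$\frac{d^{2}J}{da^{2}} = \int_{-\infty}^{\infty} - 3 s^{4} e^{- a s^{2}} \, ds = - \frac{9 \sqrt{\pi}}{4 a^{\frac{5}{2}}},$$
and the integrand here is exactly the target integrand, so $I = - \frac{9 \sqrt{\pi}}{4 a^{\frac{5}{2}}}$.

Setting $a = \frac{5}{3}$:
$$I = - \frac{81 \sqrt{15} \sqrt{\pi}}{500}.$$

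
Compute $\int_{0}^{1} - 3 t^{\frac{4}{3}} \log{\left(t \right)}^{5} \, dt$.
$\frac{262440}{117649}$

Consider the simpler parametrised integral
$$J(a) = \int_{0}^{1} - 3 t^{a} \, dt = - \frac{3}{a + 1}.$$

Differentiating under the integral sign brings down a factor of $\ln t$:
$$\frac{dJ}{da} = \int_{0}^{1} - 3 t^{a} \log{\left(t \right)} \, dt = \frac{3}{\left(a + 1\right)^{2}}.$$

Repeating $5$ times in total — each differentiation brings down another $\ln t$ — gives
$$\frac{d^{5}J}{da^{5}} = \int_{0}^{1} - 3 t^{a} \log{\left(t \right)}^{5} \, dt = \frac{360}{\left(a + 1\right)^{6}},$$
and the integrand here is exactly the target integrand, so $I = \frac{360}{\left(a + 1\right)^{6}}$.

Setting $a = \frac{4}{3}$:
$$I = \frac{262440}{117649}.$$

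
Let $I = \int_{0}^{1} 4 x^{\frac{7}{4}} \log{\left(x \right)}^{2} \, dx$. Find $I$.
$\frac{512}{1331}$

Consider the simpler parametrised integral
$$J(a) = \int_{0}^{1} 4 x^{a} \, dx = \frac{4}{a + 1}.$$

Differentiating under the integral sign brings down a factor of $\ln x$:
$$\frac{dJ}{da} = \int_{0}^{1} 4 x^{a} \log{\left(x \right)} \, dx = - \frac{4}{\left(a + 1\right)^{2}}.$$

Repeating twice in total — each differentiation brings down another $\ln x$ — gives
$$\frac{d^{2}J}{da^{2}} = \int_{0}^{1} 4 x^{a} \log{\left(x \right)}^{2} \, dx = \frac{8}{\left(a + 1\right)^{3}},$$
and the integrand here is exactly the target integrand, so $I = \frac{8}{\left(a + 1\right)^{3}}$.

Setting $a = \frac{7}{4}$:
$$I = \frac{512}{1331}.$$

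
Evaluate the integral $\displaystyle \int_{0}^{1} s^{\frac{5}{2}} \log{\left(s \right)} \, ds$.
$- \frac{4}{49}$

Consider the simpler parametrised integral
$$J(a) = \int_{0}^{1} s^{a} \, ds = \frac{1}{a + 1}.$$

Differentiating under the integral sign brings down a factor of $\ln s$:
$$\frac{dJ}{da} = \int_{0}^{1} s^{a} \log{\left(s \right)} \, ds = - \frac{1}{\left(a + 1\right)^{2}}.$$

The integral on the left is $I$, so $I = - \frac{1}{\left(a + 1\right)^{2}}$.

Setting $a = \frac{5}{2}$:
$$I = - \frac{4}{49}.$$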